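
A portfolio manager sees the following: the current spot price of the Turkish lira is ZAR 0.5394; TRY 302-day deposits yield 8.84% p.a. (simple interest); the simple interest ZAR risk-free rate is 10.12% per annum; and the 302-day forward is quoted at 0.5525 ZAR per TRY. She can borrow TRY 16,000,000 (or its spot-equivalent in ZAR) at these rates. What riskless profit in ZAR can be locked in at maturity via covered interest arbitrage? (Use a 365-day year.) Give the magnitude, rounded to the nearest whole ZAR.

ZAR 133,529

T = 302/365 years.
Keep in TRY, deliver into the forward: 16,000,000·1.073141918·0.5525 = ZAR 9,486,574.56.
Swap to ZAR now, deposit: 16,000,000·0.5394·1.083732603 = ZAR 9,353,045.86.
The quoted forward overvalues TRY, so borrow ZAR, buy TRY at spot, deposit the TRY at 8.84%, and sell the proceeds forward at 0.5525.
The gap between the two covered legs is ZAR 133,529.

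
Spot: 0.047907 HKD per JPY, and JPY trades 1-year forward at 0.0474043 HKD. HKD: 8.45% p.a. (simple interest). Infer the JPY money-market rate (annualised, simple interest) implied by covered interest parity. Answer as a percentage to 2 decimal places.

T = 1 year.
By CIP, F/S equals the HKD-to-JPY growth ratio: 0.0474043/0.047907 = 0.9895068.
The HKD side grows by 1 + 0.0845×1 = 1.084500.
Hence g_JPY = 1.0960006.
r = (1.0960006 − 1)/1 = 0.096001 → 9.60%.

9.60%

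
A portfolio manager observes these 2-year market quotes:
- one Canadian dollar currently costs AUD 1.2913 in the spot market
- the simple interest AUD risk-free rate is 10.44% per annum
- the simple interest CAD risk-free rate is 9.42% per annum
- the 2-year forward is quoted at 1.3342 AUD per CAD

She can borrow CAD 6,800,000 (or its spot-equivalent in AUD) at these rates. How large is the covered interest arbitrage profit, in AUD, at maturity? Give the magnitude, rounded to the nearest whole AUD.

T = 2 years.
Invest the CAD and cover forward: 6,800,000 × 1.188400 × 1.3342 = AUD 10,781,830.30.
Convert at spot and invest in AUD: 6,800,000 × 1.2913 × 1.208800 = AUD 10,614,279.39.
The quoted forward overvalues CAD, so borrow AUD, buy CAD at spot, deposit the CAD at 9.42%, and sell the proceeds forward at 1.3342.
The gap between the two covered legs is AUD 167,551.

AUD 167,551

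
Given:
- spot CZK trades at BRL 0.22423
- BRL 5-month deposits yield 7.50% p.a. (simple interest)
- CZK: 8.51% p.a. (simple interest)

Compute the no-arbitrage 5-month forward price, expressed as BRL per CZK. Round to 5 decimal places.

T = 5/12 years.
BRL growth factor: 1 + 0.0750×5/12 = 1.031250.
CZK growth factor: 1 + 0.0851×5/12 = 1.0354583.
CIP: F = S · (grow BRL)/(grow CZK) = 0.22423 × 1.031250/1.0354583 = 0.2233187 BRL per CZK.

0.22332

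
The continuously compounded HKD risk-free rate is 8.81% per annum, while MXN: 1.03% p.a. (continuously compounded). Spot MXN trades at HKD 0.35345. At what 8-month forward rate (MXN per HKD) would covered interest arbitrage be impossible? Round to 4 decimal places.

2.6863

T = 8/12 years.
Growth of 1 HKD over T: e^(0.0881×8/12) = 1.0604924.
MXN accumulates by e^(0.0103×8/12) = 1.0068903.
CIP: F = S · (grow HKD)/(grow MXN) = 0.35345 × 1.0604924/1.0068903 = 0.3722660 HKD per MXN.
Quoted the other way: 1/0.3722660 = 2.6863 MXN per HKD.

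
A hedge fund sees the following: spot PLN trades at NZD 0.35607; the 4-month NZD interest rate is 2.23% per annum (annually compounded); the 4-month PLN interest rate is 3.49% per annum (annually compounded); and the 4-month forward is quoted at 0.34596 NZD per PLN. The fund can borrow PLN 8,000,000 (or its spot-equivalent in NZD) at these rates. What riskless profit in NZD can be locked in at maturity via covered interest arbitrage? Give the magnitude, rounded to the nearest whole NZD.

T = 4/12 years.
Keep in PLN, deliver into the forward: 8,000,000·1.011500563·0.34596 = NZD 2,799,509.88.
Swap to NZD now, deposit: 8,000,000·0.35607·1.007378753 = NZD 2,869,578.82.
The quoted forward undervalues PLN, so borrow PLN, convert to NZD at spot, deposit the NZD at 2.23%, and buy PLN forward at 0.34596 to cover the loan.
Arbitrage profit = |2,799,509.88 − 2,869,578.82| = NZD 70,069.

NZD 70,069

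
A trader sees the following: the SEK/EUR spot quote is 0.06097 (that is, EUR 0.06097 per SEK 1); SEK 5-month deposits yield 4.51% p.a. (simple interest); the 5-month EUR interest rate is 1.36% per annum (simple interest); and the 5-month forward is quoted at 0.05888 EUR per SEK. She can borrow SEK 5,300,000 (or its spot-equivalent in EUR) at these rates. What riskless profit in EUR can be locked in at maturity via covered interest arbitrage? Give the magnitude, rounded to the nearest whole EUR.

T = 5/12 years.
Invest the SEK and cover forward: 5,300,000 × 1.01879167 × 0.05888 = EUR 317,928.20.
Convert at spot and invest in EUR: 5,300,000 × 0.06097 × 1.00566667 = EUR 324,972.13.
The quoted forward undervalues SEK, so borrow SEK, convert to EUR at spot, deposit the EUR at 1.36%, and buy SEK forward at 0.05888 to cover the loan.
The gap between the two covered legs is EUR 7,044.

EUR 7,044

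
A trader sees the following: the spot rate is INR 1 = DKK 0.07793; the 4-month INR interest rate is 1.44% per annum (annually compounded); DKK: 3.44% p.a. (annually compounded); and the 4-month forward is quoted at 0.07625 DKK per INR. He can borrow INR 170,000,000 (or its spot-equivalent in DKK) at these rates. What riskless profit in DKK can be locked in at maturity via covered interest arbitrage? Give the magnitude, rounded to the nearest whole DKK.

T = 4/12 years.
Route A — deposit INR, sell forward: 170,000,000 × 1.0047771426 × 0.07625 = DKK 13,024,423.71.
Route B — convert at spot, deposit DKK: 170,000,000 × 0.07793 × 1.0113376388 = DKK 13,398,302.17.
The quoted forward undervalues INR, so borrow INR, convert to DKK at spot, deposit the DKK at 3.44%, and buy INR forward at 0.07625 to cover the loan.
Profit = 13,398,302.17 − 13,024,423.71 = DKK 373,878.

DKK 373,878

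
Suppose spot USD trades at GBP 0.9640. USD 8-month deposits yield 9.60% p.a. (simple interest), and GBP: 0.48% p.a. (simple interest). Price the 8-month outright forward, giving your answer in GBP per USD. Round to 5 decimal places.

0.90891

T = 8/12 years.
GBP growth factor: 1 + 0.0048×8/12 = 1.003200.
USD growth factor: 1 + 0.0960×8/12 = 1.064000.
CIP: F = S · (grow GBP)/(grow USD) = 0.964 × 1.003200/1.064000 = 0.9089143 GBP per USD.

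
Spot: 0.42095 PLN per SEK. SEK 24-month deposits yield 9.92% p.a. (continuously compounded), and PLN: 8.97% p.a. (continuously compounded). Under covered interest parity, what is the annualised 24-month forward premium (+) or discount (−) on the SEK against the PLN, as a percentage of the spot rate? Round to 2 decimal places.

-0.94%

T = 2 years.
No-arbitrage forward: 0.42095 × 1.1964992 / 1.2194501 = 0.41302743 PLN/SEK.
(F − S)/S ÷ T = (0.41302743 − 0.42095)/0.42095/2 = -0.009410 → -0.94%.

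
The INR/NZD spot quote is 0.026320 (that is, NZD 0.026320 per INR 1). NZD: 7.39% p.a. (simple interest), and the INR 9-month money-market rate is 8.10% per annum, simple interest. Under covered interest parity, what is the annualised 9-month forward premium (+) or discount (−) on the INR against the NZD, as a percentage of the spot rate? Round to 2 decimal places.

T = 9/12 years.
No-arbitrage forward: 0.02632 × 1.055425 / 1.060750 = 0.026187873 NZD/INR.
Annualised premium = (F − S)/S × (1/T) = (0.026187873 − 0.02632)/0.02632 ÷ (9/12) = -0.67%.

-0.67%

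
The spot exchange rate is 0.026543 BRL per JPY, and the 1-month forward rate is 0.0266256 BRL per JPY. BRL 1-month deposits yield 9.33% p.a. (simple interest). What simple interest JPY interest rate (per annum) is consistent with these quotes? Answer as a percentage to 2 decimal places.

T = 1/12 years.
By CIP, F/S equals the BRL-to-JPY growth ratio: 0.0266256/0.026543 = 1.0031119.
The BRL side grows by 1 + 0.0933×1/12 = 1.007775.
That pins the JPY growth at 1.0046486.
(1.0046486 − 1)/T = 0.055783, i.e. 5.58%.

5.58%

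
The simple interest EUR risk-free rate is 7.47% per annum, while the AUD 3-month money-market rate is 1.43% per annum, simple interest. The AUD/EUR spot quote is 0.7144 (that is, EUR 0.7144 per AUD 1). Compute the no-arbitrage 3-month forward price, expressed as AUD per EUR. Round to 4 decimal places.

1.3790

T = 3/12 years.
Growth of 1 EUR over T: 1 + 0.0747×3/12 = 1.018675.
Growth of 1 AUD over T: 1 + 0.0143×3/12 = 1.003575.
Forward (EUR per AUD) = 0.7144 × 1.018675 / 1.003575 = 0.7251490.
Invert for AUD per EUR: 1 / 0.7251490 = 1.3790.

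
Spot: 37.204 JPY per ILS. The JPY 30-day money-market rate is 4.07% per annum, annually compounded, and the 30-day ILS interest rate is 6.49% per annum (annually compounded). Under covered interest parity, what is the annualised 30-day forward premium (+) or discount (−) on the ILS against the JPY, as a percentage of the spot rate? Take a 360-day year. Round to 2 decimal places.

T = 30/360 years.
No-arbitrage forward: 37.204 × 1.003330 / 1.0052538 = 37.132801 JPY/ILS.
Annualised premium = (F − S)/S × (1/T) = (37.132801 − 37.204)/37.204 ÷ (30/360) = -2.30%.

-2.30%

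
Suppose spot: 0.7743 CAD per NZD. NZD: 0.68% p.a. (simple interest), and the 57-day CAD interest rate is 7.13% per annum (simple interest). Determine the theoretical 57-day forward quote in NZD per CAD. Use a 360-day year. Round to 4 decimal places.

1.2784

T = 57/360 years.
Growth of 1 CAD over T: 1 + 0.0713×57/360 = 1.0112892.
NZD accumulates by 1 + 0.0068×57/360 = 1.0010767.
CIP: F = S · (grow CAD)/(grow NZD) = 0.7743 × 1.0112892/1.0010767 = 0.7821990 CAD per NZD.
Invert for NZD per CAD: 1 / 0.7821990 = 1.2784.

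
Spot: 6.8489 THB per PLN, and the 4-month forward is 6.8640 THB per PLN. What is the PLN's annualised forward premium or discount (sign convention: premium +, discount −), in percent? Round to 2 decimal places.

T = 4/12 years.
PLN trades forward at +0.22047% vs spot over the period.
Annualise by dividing by T: 0.0022047 / (4/12) = 0.006614 → 0.66%.

+0.66%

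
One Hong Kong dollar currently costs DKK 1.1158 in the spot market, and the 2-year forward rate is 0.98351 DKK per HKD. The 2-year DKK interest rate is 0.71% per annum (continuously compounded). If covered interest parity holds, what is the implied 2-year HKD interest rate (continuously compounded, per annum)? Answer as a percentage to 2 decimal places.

7.02%

T = 2 years.
CIP gives F = S · g_DKK/g_HKD, so g_DKK/g_HKD = 0.98351/1.1158 = 0.8814393.
DKK growth factor: e^(0.0071×2) = 1.0143013.
Hence g_HKD = 1.150733.
Take logs: ln 1.150733 / 2 = 0.070200, so 7.02%.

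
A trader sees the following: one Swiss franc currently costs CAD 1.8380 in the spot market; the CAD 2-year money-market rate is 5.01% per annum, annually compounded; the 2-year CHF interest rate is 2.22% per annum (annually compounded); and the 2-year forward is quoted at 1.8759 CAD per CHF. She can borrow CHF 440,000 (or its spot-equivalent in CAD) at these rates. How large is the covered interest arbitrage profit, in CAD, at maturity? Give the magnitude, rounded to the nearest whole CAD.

CAD 29,333

T = 2 years.
Keep in CHF, deliver into the forward: 440,000·1.04489284·1.8759 = CAD 862,450.37.
Swap to CAD now, deposit: 440,000·1.8380·1.10271001 = CAD 891,783.64.
The quoted forward undervalues CHF, so borrow CHF, convert to CAD at spot, deposit the CAD at 5.01%, and buy CHF forward at 1.8759 to cover the loan.
The gap between the two covered legs is CAD 29,333.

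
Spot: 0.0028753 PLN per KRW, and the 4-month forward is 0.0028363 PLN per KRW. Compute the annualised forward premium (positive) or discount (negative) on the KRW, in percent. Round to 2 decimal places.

T = 4/12 years.
(F − S)/S = (0.0028363 − 0.0028753)/0.0028753 = -0.0135638.
Per annum: -0.0135638 / (4/12) = -0.040691 = -4.07%.

-4.07%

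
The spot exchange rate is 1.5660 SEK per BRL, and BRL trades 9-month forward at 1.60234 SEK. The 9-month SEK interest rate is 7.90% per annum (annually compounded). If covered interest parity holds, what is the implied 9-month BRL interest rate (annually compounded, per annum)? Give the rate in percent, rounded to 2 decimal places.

T = 9/12 years.
F/S = 1.60234/1.566 = 1.0232056 = (growth of SEK) / (growth of BRL).
SEK growth factor: (1 + 0.0790)^(9/12) = 1.0586834.
Hence g_BRL = 1.0346732.
Annualise: 1.0346732^(12/9) − 1 = 0.046496 = 4.65%.

4.65%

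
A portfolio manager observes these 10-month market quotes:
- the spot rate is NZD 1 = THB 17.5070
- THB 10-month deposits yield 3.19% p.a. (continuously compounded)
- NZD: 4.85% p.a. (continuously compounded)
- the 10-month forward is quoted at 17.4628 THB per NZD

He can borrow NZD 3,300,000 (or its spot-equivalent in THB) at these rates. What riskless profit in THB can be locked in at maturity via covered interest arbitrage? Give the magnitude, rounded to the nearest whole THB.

THB 674,552

T = 10/12 years.
Route A — deposit NZD, sell forward: 3,300,000 × 1.0412445357 × 17.4628 = THB 60,004,048.76.
Route B — convert at spot, deposit THB: 3,300,000 × 17.5070 × 1.026939822 = THB 59,329,497.03.
The quoted forward overvalues NZD, so borrow THB, buy NZD at spot, deposit the NZD at 4.85%, and sell the proceeds forward at 17.4628.
Profit = 60,004,048.76 − 59,329,497.03 = THB 674,552.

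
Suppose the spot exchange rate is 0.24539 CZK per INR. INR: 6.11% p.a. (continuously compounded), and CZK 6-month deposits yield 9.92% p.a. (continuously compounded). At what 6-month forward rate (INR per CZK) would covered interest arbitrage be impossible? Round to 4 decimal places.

T = 6/12 years.
Growth of 1 CZK over T: e^(0.0992×6/12) = 1.0508507.
Growth of 1 INR over T: e^(0.0611×6/12) = 1.0310214.
So F = 0.24539 × 1.0508507 / 1.0310214 = 0.2501095 (CZK/INR).
Quoted the other way: 1/0.2501095 = 3.9982 INR per CZK.

3.9982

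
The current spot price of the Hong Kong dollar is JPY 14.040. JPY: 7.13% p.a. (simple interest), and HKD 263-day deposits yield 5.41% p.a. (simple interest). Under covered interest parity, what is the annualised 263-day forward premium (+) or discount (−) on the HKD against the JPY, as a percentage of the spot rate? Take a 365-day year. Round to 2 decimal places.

T = 263/365 years.
CIP forward (JPY per HKD) = 14.04 × 1.0513751/1.0389816 = 14.207476.
(F − S)/S ÷ T = (14.207476 − 14.04)/14.04/(263/365) = 0.016555 → 1.66%.

+1.66%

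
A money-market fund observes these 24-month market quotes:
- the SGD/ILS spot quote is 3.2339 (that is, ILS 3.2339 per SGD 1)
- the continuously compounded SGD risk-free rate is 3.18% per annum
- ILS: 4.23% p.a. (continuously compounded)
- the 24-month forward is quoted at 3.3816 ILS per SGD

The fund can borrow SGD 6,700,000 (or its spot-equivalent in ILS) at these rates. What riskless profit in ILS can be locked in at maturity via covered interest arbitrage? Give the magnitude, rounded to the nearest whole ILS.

T = 2 years.
Keep in SGD, deliver into the forward: 6,700,000·1.0656660471·3.3816 = ILS 24,144,497.24.
Swap to ILS now, deposit: 6,700,000·3.2339·1.088281667 = ILS 23,579,940.36.
The quoted forward overvalues SGD, so borrow ILS, buy SGD at spot, deposit the SGD at 3.18%, and sell the proceeds forward at 3.3816.
Profit = 24,144,497.24 − 23,579,940.36 = ILS 564,557.

ILS 564,557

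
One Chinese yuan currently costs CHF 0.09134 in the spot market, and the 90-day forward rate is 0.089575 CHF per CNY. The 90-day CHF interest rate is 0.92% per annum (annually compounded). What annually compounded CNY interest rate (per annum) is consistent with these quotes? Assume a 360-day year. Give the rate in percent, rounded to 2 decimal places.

T = 90/360 years.
CIP gives F = S · g_CHF/g_CNY, so g_CHF/g_CNY = 0.089575/0.09134 = 0.9806766.
CHF growth factor: (1 + 0.0092)^(90/360) = 1.0022921.
That pins the CNY growth at 1.0220414.
r = 1.0220414^(360/90) − 1 = 0.091124 → 9.11%.

9.11%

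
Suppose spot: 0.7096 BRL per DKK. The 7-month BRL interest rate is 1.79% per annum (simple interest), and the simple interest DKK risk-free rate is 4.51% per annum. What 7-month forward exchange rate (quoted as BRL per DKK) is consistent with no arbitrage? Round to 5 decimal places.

0.69863

T = 7/12 years.
BRL accumulates by 1 + 0.0179×7/12 = 1.0104417.
DKK growth factor: 1 + 0.0451×7/12 = 1.0263083.
Forward (BRL per DKK) = 0.7096 × 1.0104417 / 1.0263083 = 0.6986297.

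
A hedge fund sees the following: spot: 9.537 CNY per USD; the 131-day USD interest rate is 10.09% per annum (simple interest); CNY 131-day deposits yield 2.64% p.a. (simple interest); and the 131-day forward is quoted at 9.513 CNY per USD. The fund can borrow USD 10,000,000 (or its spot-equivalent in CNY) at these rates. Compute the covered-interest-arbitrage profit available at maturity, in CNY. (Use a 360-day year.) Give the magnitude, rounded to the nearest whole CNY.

T = 131/360 years.
Invest the USD and cover forward: 10,000,000 × 1.0367163889 × 9.513 = CNY 98,622,830.08.
Convert at spot and invest in CNY: 10,000,000 × 9.537 × 1.0096066667 = CNY 96,286,187.80.
The quoted forward overvalues USD, so borrow CNY, buy USD at spot, deposit the USD at 10.09%, and sell the proceeds forward at 9.513.
The gap between the two covered legs is CNY 2,336,642.

CNY 2,336,642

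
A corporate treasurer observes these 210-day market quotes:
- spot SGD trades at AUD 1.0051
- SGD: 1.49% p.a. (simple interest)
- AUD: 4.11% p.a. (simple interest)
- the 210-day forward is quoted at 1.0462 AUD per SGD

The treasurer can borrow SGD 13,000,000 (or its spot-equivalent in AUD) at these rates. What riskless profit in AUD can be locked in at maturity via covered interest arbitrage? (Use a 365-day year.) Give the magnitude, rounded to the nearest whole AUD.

T = 210/365 years.
Route A — deposit SGD, sell forward: 13,000,000 × 1.0085726027 × 1.0462 = AUD 13,717,192.54.
Route B — convert at spot, deposit AUD: 13,000,000 × 1.0051 × 1.0236465753 = AUD 13,375,273.25.
The quoted forward overvalues SGD, so borrow AUD, buy SGD at spot, deposit the SGD at 1.49%, and sell the proceeds forward at 1.0462.
Arbitrage profit = |13,717,192.54 − 13,375,273.25| = AUD 341,919.

AUD 341,919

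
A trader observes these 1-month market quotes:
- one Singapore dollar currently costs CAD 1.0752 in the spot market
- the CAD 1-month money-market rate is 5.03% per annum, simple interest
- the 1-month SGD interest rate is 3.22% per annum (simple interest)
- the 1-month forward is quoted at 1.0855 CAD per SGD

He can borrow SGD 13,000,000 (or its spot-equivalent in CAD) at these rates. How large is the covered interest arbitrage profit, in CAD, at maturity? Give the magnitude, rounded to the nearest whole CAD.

CAD 113,176

T = 1/12 years.
Invest the SGD and cover forward: 13,000,000 × 1.0026833333 × 1.0855 = CAD 14,149,365.86.
Convert at spot and invest in CAD: 13,000,000 × 1.0752 × 1.0041916667 = CAD 14,036,189.44.
The quoted forward overvalues SGD, so borrow CAD, buy SGD at spot, deposit the SGD at 3.22%, and sell the proceeds forward at 1.0855.
The gap between the two covered legs is CAD 113,176.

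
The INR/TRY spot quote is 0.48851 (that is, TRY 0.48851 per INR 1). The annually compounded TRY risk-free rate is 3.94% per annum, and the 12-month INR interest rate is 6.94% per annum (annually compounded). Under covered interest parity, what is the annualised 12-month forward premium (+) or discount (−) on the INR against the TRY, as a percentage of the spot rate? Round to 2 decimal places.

T = 1 year.
No-arbitrage forward: 0.48851 × 1.039400 / 1.069400 = 0.47480577 TRY/INR.
Annualised premium = (F − S)/S × (1/T) = (0.47480577 − 0.48851)/0.48851 ÷ 1 = -2.81%.

-2.81%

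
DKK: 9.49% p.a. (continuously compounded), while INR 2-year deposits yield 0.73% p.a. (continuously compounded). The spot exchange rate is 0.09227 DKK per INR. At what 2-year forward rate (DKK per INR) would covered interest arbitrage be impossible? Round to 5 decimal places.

T = 2 years.
DKK growth factor: e^(0.0949×2) = 1.2090078.
INR accumulates by e^(0.0073×2) = 1.0147071.
CIP: F = S · (grow DKK)/(grow INR) = 0.09227 × 1.2090078/1.0147071 = 0.1099383 DKK per INR.

0.10994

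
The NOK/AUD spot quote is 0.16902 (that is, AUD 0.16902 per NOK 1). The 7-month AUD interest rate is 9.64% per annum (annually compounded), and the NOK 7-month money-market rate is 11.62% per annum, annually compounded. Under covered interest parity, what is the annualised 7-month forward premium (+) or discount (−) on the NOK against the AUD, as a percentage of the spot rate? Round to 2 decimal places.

T = 7/12 years.
No-arbitrage forward: 0.16902 × 1.0551526 / 1.0662266 = 0.16726453 AUD/NOK.
Annualised premium = (F − S)/S × (1/T) = (0.16726453 − 0.16902)/0.16902 ÷ (7/12) = -1.78%.

-1.78%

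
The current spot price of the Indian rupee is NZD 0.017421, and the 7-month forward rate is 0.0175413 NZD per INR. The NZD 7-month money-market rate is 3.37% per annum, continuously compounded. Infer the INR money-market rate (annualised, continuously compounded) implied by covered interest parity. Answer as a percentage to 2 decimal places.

T = 7/12 years.
By CIP, F/S equals the NZD-to-INR growth ratio: 0.0175413/0.017421 = 1.0069055.
NZD growth factor: e^(0.0337×7/12) = 1.0198528.
So the INR growth factor = 1.0128585.
Take logs: ln 1.0128585 / (7/12) = 0.021903, so 2.19%.

2.19%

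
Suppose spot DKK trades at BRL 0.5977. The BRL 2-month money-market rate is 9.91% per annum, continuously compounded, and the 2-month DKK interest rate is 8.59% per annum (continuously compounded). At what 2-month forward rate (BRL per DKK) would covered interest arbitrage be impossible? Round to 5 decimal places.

T = 2/12 years.
BRL growth factor: e^(0.0991×2/12) = 1.0166538.
Growth of 1 DKK over T: e^(0.0859×2/12) = 1.0144196.
Forward (BRL per DKK) = 0.5977 × 1.0166538 / 1.0144196 = 0.5990164.

0.59902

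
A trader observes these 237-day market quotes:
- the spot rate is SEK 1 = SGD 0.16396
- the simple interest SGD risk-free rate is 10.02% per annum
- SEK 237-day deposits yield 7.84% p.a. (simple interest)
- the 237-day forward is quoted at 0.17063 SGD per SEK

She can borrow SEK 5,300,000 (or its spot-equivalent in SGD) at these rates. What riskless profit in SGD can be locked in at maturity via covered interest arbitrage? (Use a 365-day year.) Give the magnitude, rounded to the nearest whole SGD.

T = 237/365 years.
Invest the SEK and cover forward: 5,300,000 × 1.0509063 × 0.17063 = SGD 950,375.55.
Convert at spot and invest in SGD: 5,300,000 × 0.16396 × 1.06506137 = SGD 925,525.55.
The quoted forward overvalues SEK, so borrow SGD, buy SEK at spot, deposit the SEK at 7.84%, and sell the proceeds forward at 0.17063.
Profit = 950,375.55 − 925,525.55 = SGD 24,850.

SGD 24,850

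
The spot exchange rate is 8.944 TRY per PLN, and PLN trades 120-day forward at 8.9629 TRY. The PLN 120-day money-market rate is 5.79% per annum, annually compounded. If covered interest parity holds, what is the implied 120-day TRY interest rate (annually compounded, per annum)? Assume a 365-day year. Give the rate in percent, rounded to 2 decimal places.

T = 120/365 years.
F/S = 8.9629/8.944 = 1.0021131 = (growth of TRY) / (growth of PLN).
The PLN side grows by (1 + 0.0579)^(120/365) = 1.0186772.
That pins the TRY growth at 1.0208298.
r = 1.0208298^(365/120) − 1 = 0.064714 → 6.47%.

6.47%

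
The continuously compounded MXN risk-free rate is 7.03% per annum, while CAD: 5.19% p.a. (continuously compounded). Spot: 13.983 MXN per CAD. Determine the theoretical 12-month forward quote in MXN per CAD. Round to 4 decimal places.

14.2427

T = 1 year.
Growth of 1 MXN over T: e^(0.0703×1) = 1.07282998.
CAD growth factor: e^(0.0519×1) = 1.05327041.
Forward (MXN per CAD) = 13.983 × 1.07282998 / 1.05327041 = 14.242669.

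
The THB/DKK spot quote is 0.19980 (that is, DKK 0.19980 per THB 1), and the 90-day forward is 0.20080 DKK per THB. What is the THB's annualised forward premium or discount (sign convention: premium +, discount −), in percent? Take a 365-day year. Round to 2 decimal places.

+2.03%

T = 90/365 years.
Period premium: (0.20080 − 0.1998)/0.1998 = 0.0050050.
Annualise by dividing by T: 0.0050050 / (90/365) = 0.020298 → 2.03%.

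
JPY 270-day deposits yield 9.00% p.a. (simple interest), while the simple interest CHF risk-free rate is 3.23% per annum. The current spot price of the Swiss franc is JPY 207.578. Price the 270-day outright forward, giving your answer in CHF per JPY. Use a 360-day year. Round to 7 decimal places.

0.0046222

T = 270/360 years.
Growth of 1 JPY over T: 1 + 0.0900×270/360 = 1.067500.
Growth of 1 CHF over T: 1 + 0.0323×270/360 = 1.024225.
So F = 207.578 × 1.067500 / 1.024225 = 216.3485 (JPY/CHF).
Invert for CHF per JPY: 1 / 216.3485 = 0.0046222.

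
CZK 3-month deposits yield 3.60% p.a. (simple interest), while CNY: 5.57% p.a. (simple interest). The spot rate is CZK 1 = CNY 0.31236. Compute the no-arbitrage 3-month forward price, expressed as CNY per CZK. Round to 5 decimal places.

0.31388

T = 3/12 years.
CNY accumulates by 1 + 0.0557×3/12 = 1.013925.
CZK growth factor: 1 + 0.0360×3/12 = 1.009000.
So F = 0.31236 × 1.013925 / 1.009000 = 0.3138847 (CNY/CZK).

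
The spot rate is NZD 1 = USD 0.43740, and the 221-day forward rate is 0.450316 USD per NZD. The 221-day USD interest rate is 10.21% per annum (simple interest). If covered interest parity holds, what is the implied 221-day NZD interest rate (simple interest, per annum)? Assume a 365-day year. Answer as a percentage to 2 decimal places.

5.18%

T = 221/365 years.
F/S = 0.450316/0.4374 = 1.0295290 = (growth of USD) / (growth of NZD).
USD growth factor: 1 + 0.1021×221/365 = 1.0618195.
That pins the NZD growth at 1.0313643.
(1.0313643 − 1)/T = 0.051801, i.e. 5.18%.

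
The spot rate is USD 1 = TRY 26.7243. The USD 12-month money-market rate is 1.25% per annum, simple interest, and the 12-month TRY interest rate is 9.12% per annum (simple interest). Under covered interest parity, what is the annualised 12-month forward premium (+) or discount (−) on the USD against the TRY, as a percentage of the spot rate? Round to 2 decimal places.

+7.77%

T = 1 year.
No-arbitrage forward: 26.7243 × 1.091200 / 1.012500 = 28.8015369 TRY/USD.
Annualised premium = (F − S)/S × (1/T) = (28.8015369 − 26.7243)/26.7243 ÷ 1 = 7.77%.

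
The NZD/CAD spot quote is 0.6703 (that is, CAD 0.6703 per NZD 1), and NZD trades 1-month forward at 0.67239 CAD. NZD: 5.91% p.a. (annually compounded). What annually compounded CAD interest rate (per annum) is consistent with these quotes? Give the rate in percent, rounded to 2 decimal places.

9.94%

T = 1/12 years.
CIP gives F = S · g_CAD/g_NZD, so g_CAD/g_NZD = 0.67239/0.6703 = 1.0031180.
The NZD side grows by (1 + 0.0591)^(1/12) = 1.0047964.
That pins the CAD growth at 1.0079294.
Annualise: 1.0079294^(12/1) − 1 = 0.099414 = 9.94%.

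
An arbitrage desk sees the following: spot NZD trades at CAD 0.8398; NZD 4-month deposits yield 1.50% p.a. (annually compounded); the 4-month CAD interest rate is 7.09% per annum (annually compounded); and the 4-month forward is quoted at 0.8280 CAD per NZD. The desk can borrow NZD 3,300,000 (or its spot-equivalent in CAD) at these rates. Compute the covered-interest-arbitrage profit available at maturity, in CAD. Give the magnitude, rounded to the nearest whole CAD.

CAD 89,352

T = 4/12 years.
Invest the NZD and cover forward: 3,300,000 × 1.004975206 × 0.8280 = CAD 2,745,994.25.
Convert at spot and invest in CAD: 3,300,000 × 0.8398 × 1.02309581 = CAD 2,835,346.34.
The quoted forward undervalues NZD, so borrow NZD, convert to CAD at spot, deposit the CAD at 7.09%, and buy NZD forward at 0.8280 to cover the loan.
The gap between the two covered legs is CAD 89,352.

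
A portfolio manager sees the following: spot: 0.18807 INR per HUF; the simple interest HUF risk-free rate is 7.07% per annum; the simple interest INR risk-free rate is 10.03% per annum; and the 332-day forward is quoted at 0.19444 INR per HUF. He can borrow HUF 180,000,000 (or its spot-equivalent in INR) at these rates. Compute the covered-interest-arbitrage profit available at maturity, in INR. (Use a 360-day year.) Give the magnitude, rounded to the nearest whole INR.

T = 332/360 years.
Route A — deposit HUF, sell forward: 180,000,000 × 1.0652011111 × 0.19444 = INR 37,281,186.73.
Route B — convert at spot, deposit INR: 180,000,000 × 0.18807 × 1.0924988889 = INR 36,983,927.89.
The quoted forward overvalues HUF, so borrow INR, buy HUF at spot, deposit the HUF at 7.07%, and sell the proceeds forward at 0.19444.
The gap between the two covered legs is INR 297,259.

INR 297,259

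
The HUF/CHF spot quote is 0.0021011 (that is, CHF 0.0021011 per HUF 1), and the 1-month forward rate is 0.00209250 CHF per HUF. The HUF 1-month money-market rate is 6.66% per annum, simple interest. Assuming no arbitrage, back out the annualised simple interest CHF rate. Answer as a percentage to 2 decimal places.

1.72%

T = 1/12 years.
F/S = 0.0020925/0.0021011 = 0.9959069 = (growth of CHF) / (growth of HUF).
The HUF side grows by 1 + 0.0666×1/12 = 1.005550.
Hence g_CHF = 1.0014342.
(1.0014342 − 1)/T = 0.017210, i.e. 1.72%.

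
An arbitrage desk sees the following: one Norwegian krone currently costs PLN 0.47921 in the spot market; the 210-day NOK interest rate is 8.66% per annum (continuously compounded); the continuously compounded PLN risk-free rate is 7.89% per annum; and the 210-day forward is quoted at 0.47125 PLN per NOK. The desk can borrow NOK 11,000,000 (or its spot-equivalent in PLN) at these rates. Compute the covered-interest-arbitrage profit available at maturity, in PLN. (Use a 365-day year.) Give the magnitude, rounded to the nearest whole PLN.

T = 210/365 years.
Invest the NOK and cover forward: 11,000,000 × 1.05108678 × 0.47125 = PLN 5,448,571.10.
Convert at spot and invest in PLN: 11,000,000 × 0.47921 × 1.046440621 = PLN 5,516,112.91.
The quoted forward undervalues NOK, so borrow NOK, convert to PLN at spot, deposit the PLN at 7.89%, and buy NOK forward at 0.47125 to cover the loan.
Profit = 5,516,112.91 − 5,448,571.10 = PLN 67,542.

PLN 67,542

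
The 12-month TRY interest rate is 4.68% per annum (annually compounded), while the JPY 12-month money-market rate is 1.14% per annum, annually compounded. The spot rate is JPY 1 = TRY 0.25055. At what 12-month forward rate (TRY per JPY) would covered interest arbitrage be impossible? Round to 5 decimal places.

0.25932

T = 1 year.
TRY growth factor: (1 + 0.0468)^1 = 1.046800.
Growth of 1 JPY over T: (1 + 0.0114)^1 = 1.011400.
CIP: F = S · (grow TRY)/(grow JPY) = 0.25055 × 1.046800/1.011400 = 0.2593195 TRY per JPY.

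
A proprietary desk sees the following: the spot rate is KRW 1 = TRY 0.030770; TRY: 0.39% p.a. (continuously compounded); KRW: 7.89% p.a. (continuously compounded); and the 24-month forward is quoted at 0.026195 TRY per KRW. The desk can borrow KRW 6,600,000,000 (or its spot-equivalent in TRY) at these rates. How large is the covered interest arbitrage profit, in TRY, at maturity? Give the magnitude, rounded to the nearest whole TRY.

T = 2 years.
Route A — deposit KRW, sell forward: 6,600,000,000 × 1.17093198489 × 0.026195 = TRY 202,438,918.07.
Route B — convert at spot, deposit TRY: 6,600,000,000 × 0.030770 × 1.00783049925 = TRY 204,672,233.45.
The quoted forward undervalues KRW, so borrow KRW, convert to TRY at spot, deposit the TRY at 0.39%, and buy KRW forward at 0.026195 to cover the loan.
The gap between the two covered legs is TRY 2,233,315.

TRY 2,233,315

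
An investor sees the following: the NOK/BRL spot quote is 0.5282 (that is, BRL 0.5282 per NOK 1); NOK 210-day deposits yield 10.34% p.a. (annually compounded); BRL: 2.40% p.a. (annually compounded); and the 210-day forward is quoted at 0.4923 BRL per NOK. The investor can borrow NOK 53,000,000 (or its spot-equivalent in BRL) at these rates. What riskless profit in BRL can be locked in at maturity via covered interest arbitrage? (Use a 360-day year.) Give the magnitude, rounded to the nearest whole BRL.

T = 210/360 years.
Invest the NOK and cover forward: 53,000,000 × 1.0590770851 × 0.4923 = BRL 27,633,333.40.
Convert at spot and invest in BRL: 53,000,000 × 0.5282 × 1.013930782 = BRL 28,384,586.67.
The quoted forward undervalues NOK, so borrow NOK, convert to BRL at spot, deposit the BRL at 2.40%, and buy NOK forward at 0.4923 to cover the loan.
Profit = 28,384,586.67 − 27,633,333.40 = BRL 751,253.

BRL 751,253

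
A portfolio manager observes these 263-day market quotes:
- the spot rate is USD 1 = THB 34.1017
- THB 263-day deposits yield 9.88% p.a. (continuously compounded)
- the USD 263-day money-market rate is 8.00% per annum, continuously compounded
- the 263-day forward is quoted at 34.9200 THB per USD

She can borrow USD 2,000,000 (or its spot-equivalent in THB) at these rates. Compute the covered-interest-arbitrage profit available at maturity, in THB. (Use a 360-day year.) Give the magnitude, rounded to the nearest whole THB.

T = 263/360 years.
Invest the USD and cover forward: 2,000,000 × 1.0601860848 × 34.9200 = THB 74,043,396.16.
Convert at spot and invest in THB: 2,000,000 × 34.1017 × 1.0748476052 = THB 73,308,261.16.
The quoted forward overvalues USD, so borrow THB, buy USD at spot, deposit the USD at 8.00%, and sell the proceeds forward at 34.9200.
The gap between the two covered legs is THB 735,135.

THB 735,135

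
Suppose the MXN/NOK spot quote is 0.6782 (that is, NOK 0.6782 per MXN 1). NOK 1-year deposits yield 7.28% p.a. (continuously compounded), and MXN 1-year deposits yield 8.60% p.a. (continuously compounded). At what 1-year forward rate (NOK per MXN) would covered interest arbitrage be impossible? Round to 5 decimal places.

0.66931

T = 1 year.
Growth of 1 NOK over T: e^(0.0728×1) = 1.0755154.
Growth of 1 MXN over T: e^(0.0860×1) = 1.0898063.
So F = 0.6782 × 1.0755154 / 1.0898063 = 0.6693066 (NOK/MXN).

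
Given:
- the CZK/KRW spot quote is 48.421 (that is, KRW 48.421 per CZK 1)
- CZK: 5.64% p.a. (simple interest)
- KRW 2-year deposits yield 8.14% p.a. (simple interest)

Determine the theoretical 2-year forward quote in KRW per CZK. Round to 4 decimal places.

T = 2 years.
Growth of 1 KRW over T: 1 + 0.0814×2 = 1.162800.
CZK growth factor: 1 + 0.0564×2 = 1.112800.
Forward (KRW per CZK) = 48.421 × 1.162800 / 1.112800 = 50.596638.

50.5966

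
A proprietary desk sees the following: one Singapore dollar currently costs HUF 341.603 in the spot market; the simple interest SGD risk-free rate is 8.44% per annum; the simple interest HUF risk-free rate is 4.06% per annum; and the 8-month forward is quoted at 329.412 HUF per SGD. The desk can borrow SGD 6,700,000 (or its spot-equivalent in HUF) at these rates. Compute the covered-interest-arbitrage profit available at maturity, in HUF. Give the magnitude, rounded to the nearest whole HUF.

T = 8/12 years.
Invest the SGD and cover forward: 6,700,000 × 1.056266666667 × 329.412 = HUF 2,331,244,331.84.
Convert at spot and invest in HUF: 6,700,000 × 341.603 × 1.027066666667 = HUF 2,350,688,665.37.
The quoted forward undervalues SGD, so borrow SGD, convert to HUF at spot, deposit the HUF at 4.06%, and buy SGD forward at 329.412 to cover the loan.
The gap between the two covered legs is HUF 19,444,334.

HUF 19,444,334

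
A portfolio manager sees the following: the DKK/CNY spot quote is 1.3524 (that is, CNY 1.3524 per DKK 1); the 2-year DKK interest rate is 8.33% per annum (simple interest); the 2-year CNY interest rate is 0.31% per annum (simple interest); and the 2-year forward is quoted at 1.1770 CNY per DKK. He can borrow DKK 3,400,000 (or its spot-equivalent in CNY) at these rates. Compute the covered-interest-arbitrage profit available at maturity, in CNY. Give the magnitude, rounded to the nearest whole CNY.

CNY 41,831

T = 2 years.
Invest the DKK and cover forward: 3,400,000 × 1.166600 × 1.1770 = CNY 4,668,499.88.
Convert at spot and invest in CNY: 3,400,000 × 1.3524 × 1.006200 = CNY 4,626,668.59.
The quoted forward overvalues DKK, so borrow CNY, buy DKK at spot, deposit the DKK at 8.33%, and sell the proceeds forward at 1.1770.
The gap between the two covered legs is CNY 41,831.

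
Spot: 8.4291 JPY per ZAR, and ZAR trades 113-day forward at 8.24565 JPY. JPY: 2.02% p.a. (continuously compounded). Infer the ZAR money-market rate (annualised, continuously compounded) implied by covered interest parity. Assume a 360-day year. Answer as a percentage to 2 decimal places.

T = 113/360 years.
By CIP, F/S equals the JPY-to-ZAR growth ratio: 8.24565/8.4291 = 0.9782361.
The JPY side grows by e^(0.0202×113/360) = 1.0063607.
So the ZAR growth factor = 1.0287503.
Take logs: ln 1.0287503 / (113/360) = 0.090302, so 9.03%.

9.03%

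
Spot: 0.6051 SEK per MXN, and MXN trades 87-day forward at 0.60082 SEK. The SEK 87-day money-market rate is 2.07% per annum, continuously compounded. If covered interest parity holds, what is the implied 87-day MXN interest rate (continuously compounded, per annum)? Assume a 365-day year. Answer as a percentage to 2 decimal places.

T = 87/365 years.
By CIP, F/S equals the SEK-to-MXN growth ratio: 0.60082/0.6051 = 0.9929268.
The SEK side grows by e^(0.0207×87/365) = 1.0049462.
That pins the MXN growth at 1.012105.
Take logs: ln 1.012105 / (87/365) = 0.050480, so 5.05%.

5.05%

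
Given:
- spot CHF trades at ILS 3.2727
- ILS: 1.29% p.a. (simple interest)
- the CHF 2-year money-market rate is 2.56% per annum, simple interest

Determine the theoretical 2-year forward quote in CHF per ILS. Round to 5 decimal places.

0.31312

T = 2 years.
ILS accumulates by 1 + 0.0129×2 = 1.025800.
CHF growth factor: 1 + 0.0256×2 = 1.051200.
Forward (ILS per CHF) = 3.2727 × 1.025800 / 1.051200 = 3.193622.
Invert for CHF per ILS: 1 / 3.193622 = 0.31312.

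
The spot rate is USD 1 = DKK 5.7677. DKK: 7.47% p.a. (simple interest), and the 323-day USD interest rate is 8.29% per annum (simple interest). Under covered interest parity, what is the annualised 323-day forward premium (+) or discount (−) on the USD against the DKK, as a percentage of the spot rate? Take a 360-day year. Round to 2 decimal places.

-0.76%

T = 323/360 years.
No-arbitrage forward: 5.7677 × 1.0670225 / 1.0743797 = 5.7282036 DKK/USD.
(F − S)/S ÷ T = (5.7282036 − 5.7677)/5.7677/(323/360) = -0.007632 → -0.76%.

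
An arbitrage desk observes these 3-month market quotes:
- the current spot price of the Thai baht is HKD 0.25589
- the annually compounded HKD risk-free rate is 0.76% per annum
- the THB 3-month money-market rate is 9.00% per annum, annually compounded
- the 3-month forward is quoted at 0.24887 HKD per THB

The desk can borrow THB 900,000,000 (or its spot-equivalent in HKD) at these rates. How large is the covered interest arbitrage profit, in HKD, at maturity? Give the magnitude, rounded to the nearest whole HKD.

T = 3/12 years.
Keep in THB, deliver into the forward: 900,000,000·1.02177818086·0.24887 = HKD 228,860,942.28.
Swap to HKD now, deposit: 900,000,000·0.25589·1.00189460888 = HKD 230,737,330.32.
The quoted forward undervalues THB, so borrow THB, convert to HKD at spot, deposit the HKD at 0.76%, and buy THB forward at 0.24887 to cover the loan.
The gap between the two covered legs is HKD 1,876,388.

HKD 1,876,388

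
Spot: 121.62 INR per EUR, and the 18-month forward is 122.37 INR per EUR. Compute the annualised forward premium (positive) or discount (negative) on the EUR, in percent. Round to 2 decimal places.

T = 18/12 years.
(F − S)/S = (122.37 − 121.62)/121.62 = 0.0061667.
Per annum: 0.0061667 / (18/12) = 0.004111 = 0.41%.

+0.41%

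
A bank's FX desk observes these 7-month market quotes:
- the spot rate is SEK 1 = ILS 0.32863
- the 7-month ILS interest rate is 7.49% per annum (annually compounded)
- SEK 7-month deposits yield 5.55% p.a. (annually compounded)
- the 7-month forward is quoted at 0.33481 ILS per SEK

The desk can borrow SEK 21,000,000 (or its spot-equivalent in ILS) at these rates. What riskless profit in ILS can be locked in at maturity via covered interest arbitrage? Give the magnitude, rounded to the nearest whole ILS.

ILS 57,863

T = 7/12 years.
Route A — deposit SEK, sell forward: 21,000,000 × 1.032010158 × 0.33481 = ILS 7,256,073.74.
Route B — convert at spot, deposit ILS: 21,000,000 × 0.32863 × 1.04303297 = ILS 7,198,210.42.
The quoted forward overvalues SEK, so borrow ILS, buy SEK at spot, deposit the SEK at 5.55%, and sell the proceeds forward at 0.33481.
The gap between the two covered legs is ILS 57,863.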